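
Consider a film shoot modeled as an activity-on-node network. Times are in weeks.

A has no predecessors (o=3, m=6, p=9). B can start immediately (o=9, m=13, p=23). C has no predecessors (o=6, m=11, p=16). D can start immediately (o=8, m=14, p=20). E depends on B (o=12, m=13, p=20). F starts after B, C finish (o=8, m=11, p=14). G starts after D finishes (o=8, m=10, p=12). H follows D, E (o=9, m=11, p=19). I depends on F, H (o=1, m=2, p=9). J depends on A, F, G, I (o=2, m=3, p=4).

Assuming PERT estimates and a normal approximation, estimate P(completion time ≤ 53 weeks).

te_A = (3 + 4·6 + 9)/6 = 36/6 = 6; σ²_A = ((9−3)/6)² = 1.000
te_B = (9 + 4·13 + 23)/6 = 84/6 = 14; σ²_B = ((23−9)/6)² = 5.444
te_C = (6 + 4·11 + 16)/6 = 66/6 = 11; σ²_C = ((16−6)/6)² = 2.778
te_D = (8 + 4·14 + 20)/6 = 84/6 = 14; σ²_D = ((20−8)/6)² = 4.000
te_E = (12 + 4·13 + 20)/6 = 84/6 = 14; σ²_E = ((20−12)/6)² = 1.778
te_F = (8 + 4·11 + 14)/6 = 66/6 = 11; σ²_F = ((14−8)/6)² = 1.000
te_G = (8 + 4·10 + 12)/6 = 60/6 = 10; σ²_G = ((12−8)/6)² = 0.444
te_H = (9 + 4·11 + 19)/6 = 72/6 = 12; σ²_H = ((19−9)/6)² = 2.778
te_I = (1 + 4·2 + 9)/6 = 18/6 = 3; σ²_I = ((9−1)/6)² = 1.778
te_J = (2 + 4·3 + 4)/6 = 18/6 = 3; σ²_J = ((4−2)/6)² = 0.111

Forward pass:
ES_A = 0; EF_A = 6
ES_B = 0; EF_B = 14
ES_C = 0; EF_C = 11
ES_D = 0; EF_D = 14
ES_E = 14; EF_E = 14+14 = 28
ES_F = max(EF_B=14, EF_C=11) = 14; EF_F = 14+11 = 25
ES_G = 14; EF_G = 14+10 = 24
ES_H = max(EF_D=14, EF_E=28) = 28; EF_H = 28+12 = 40
ES_I = max(EF_F=25, EF_H=40) = 40; EF_I = 40+3 = 43
ES_J = max(EF_A=6, EF_F=25, EF_G=24, EF_I=43) = 43; EF_J = 43+3 = 46
Expected project duration μ = 46 weeks. Critical path: B → E → H → I → J.

Variance along critical path = 5.444 + 1.778 + 2.778 + 1.778 + 0.111 = 11.889; σ = √11.889 = 3.448 weeks.
Z = (53 − 46) / 3.448 = 2.030
P(T ≤ 53) = Φ(2.030) ≈ 0.979

0.979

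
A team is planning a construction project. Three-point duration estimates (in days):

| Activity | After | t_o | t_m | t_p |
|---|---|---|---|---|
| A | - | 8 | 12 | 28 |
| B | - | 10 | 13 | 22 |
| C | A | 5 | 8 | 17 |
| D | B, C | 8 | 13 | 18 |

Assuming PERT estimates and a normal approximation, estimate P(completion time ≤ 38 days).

te_A = (8 + 4·12 + 28)/6 = 84/6 = 14; σ²_A = ((28−8)/6)² = 11.111
te_B = (10 + 4·13 + 22)/6 = 84/6 = 14; σ²_B = ((22−10)/6)² = 4.000
te_C = (5 + 4·8 + 17)/6 = 54/6 = 9; σ²_C = ((17−5)/6)² = 4.000
te_D = (8 + 4·13 + 18)/6 = 78/6 = 13; σ²_D = ((18−8)/6)² = 2.778

Forward pass:
ES_A = 0; EF_A = 14
ES_B = 0; EF_B = 14
ES_C = 14; EF_C = 14+9 = 23
ES_D = max(EF_B=14, EF_C=23) = 23; EF_D = 23+13 = 36
Expected project duration μ = 36 days. Critical path: A → C → D.

Variance along critical path = 11.111 + 4.000 + 2.778 = 17.889; σ = √17.889 = 4.230 days.
Z = (38 − 36) / 4.230 = 0.473
P(T ≤ 38) = Φ(0.473) ≈ 0.682

0.682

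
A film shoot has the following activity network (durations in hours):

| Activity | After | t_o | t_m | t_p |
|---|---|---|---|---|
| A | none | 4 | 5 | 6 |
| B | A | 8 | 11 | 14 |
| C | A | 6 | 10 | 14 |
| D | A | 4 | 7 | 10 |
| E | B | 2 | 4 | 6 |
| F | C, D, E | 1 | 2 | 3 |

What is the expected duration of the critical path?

22 hours

te_A = (4 + 4·5 + 6)/6 = 30/6 = 5
te_B = (8 + 4·11 + 14)/6 = 66/6 = 11
te_C = (6 + 4·10 + 14)/6 = 60/6 = 10
te_D = (4 + 4·7 + 10)/6 = 42/6 = 7
te_E = (2 + 4·4 + 6)/6 = 24/6 = 4
te_F = (1 + 4·2 + 3)/6 = 12/6 = 2

Forward pass:
ES_A = 0; EF_A = 5
ES_B = 5; EF_B = 5+11 = 16
ES_C = 5; EF_C = 5+10 = 15
ES_D = 5; EF_D = 5+7 = 12
ES_E = 16; EF_E = 16+4 = 20
ES_F = max(EF_C=15, EF_D=12, EF_E=20) = 20; EF_F = 20+2 = 22
Expected project duration μ = 22 hours. Critical path: A → B → E → F.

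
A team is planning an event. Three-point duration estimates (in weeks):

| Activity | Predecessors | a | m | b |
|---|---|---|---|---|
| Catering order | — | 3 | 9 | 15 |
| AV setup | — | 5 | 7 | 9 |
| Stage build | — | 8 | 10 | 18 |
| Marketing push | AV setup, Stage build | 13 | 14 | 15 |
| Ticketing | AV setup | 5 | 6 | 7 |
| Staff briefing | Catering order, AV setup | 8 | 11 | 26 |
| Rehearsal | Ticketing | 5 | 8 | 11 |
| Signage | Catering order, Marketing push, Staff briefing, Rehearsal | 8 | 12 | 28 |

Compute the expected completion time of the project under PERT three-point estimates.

39 weeks

te_Catering order = (3 + 4·9 + 15)/6 = 54/6 = 9
te_AV setup = (5 + 4·7 + 9)/6 = 42/6 = 7
te_Stage build = (8 + 4·10 + 18)/6 = 66/6 = 11
te_Marketing push = (13 + 4·14 + 15)/6 = 84/6 = 14
te_Ticketing = (5 + 4·6 + 7)/6 = 36/6 = 6
te_Staff briefing = (8 + 4·11 + 26)/6 = 78/6 = 13
te_Rehearsal = (5 + 4·8 + 11)/6 = 48/6 = 8
te_Signage = (8 + 4·12 + 28)/6 = 84/6 = 14

Forward pass:
ES_Catering order = 0; EF_Catering order = 9
ES_AV setup = 0; EF_AV setup = 7
ES_Stage build = 0; EF_Stage build = 11
ES_Marketing push = max(EF_AV setup=7, EF_Stage build=11) = 11; EF_Marketing push = 11+14 = 25
ES_Ticketing = 7; EF_Ticketing = 7+6 = 13
ES_Staff briefing = max(EF_Catering order=9, EF_AV setup=7) = 9; EF_Staff briefing = 9+13 = 22
ES_Rehearsal = 13; EF_Rehearsal = 13+8 = 21
ES_Signage = max(EF_Catering order=9, EF_Marketing push=25, EF_Staff briefing=22, EF_Rehearsal=21) = 25; EF_Signage = 25+14 = 39
Expected project duration μ = 39 weeks. Critical path: Stage build → Marketing push → Signage.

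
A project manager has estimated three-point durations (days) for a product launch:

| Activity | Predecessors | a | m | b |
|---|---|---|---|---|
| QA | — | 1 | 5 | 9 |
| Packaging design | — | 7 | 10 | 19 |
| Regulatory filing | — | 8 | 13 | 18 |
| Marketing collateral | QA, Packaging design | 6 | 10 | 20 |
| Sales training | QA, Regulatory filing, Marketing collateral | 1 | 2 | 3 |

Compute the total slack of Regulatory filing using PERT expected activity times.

9 days

te_QA = (1 + 4·5 + 9)/6 = 30/6 = 5
te_Packaging design = (7 + 4·10 + 19)/6 = 66/6 = 11
te_Regulatory filing = (8 + 4·13 + 18)/6 = 78/6 = 13
te_Marketing collateral = (6 + 4·10 + 20)/6 = 66/6 = 11
te_Sales training = (1 + 4·2 + 3)/6 = 12/6 = 2

Forward pass:
ES_QA = 0; EF_QA = 5
ES_Packaging design = 0; EF_Packaging design = 11
ES_Regulatory filing = 0; EF_Regulatory filing = 13
ES_Marketing collateral = max(EF_QA=5, EF_Packaging design=11) = 11; EF_Marketing collateral = 11+11 = 22
ES_Sales training = max(EF_QA=5, EF_Regulatory filing=13, EF_Marketing collateral=22) = 22; EF_Sales training = 22+2 = 24
Expected project duration μ = 24 days. Critical path: Packaging design → Marketing collateral → Sales training.

Backward pass:
LF_Sales training = 24; LS_Sales training = 24−2 = 22
LF_Marketing collateral = LS_Sales training = 22; LS_Marketing collateral = 22−11 = 11
LF_Regulatory filing = LS_Sales training = 22; LS_Regulatory filing = 22−13 = 9
LF_Packaging design = LS_Marketing collateral = 11; LS_Packaging design = 11−11 = 0
LF_QA = min(LS_Marketing collateral=11, LS_Sales training=22) = 11; LS_QA = 11−5 = 6
Slack_Regulatory filing = LS_Regulatory filing − ES_Regulatory filing = 9 − 0 = 9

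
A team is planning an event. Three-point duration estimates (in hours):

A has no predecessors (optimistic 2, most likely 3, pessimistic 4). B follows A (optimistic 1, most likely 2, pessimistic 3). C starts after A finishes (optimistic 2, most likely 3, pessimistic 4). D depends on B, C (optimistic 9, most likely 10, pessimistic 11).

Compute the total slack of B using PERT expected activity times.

1 hours

te_A = (2 + 4·3 + 4)/6 = 18/6 = 3
te_B = (1 + 4·2 + 3)/6 = 12/6 = 2
te_C = (2 + 4·3 + 4)/6 = 18/6 = 3
te_D = (9 + 4·10 + 11)/6 = 60/6 = 10

Forward pass:
ES_A = 0; EF_A = 3
ES_B = 3; EF_B = 3+2 = 5
ES_C = 3; EF_C = 3+3 = 6
ES_D = max(EF_B=5, EF_C=6) = 6; EF_D = 6+10 = 16
Expected project duration μ = 16 hours. Critical path: A → C → D.

Backward pass:
LF_D = 16; LS_D = 16−10 = 6
LF_C = LS_D = 6; LS_C = 6−3 = 3
LF_B = LS_D = 6; LS_B = 6−2 = 4
LF_A = min(LS_B=4, LS_C=3) = 3; LS_A = 3−3 = 0
Slack_B = LS_B − ES_B = 4 − 3 = 1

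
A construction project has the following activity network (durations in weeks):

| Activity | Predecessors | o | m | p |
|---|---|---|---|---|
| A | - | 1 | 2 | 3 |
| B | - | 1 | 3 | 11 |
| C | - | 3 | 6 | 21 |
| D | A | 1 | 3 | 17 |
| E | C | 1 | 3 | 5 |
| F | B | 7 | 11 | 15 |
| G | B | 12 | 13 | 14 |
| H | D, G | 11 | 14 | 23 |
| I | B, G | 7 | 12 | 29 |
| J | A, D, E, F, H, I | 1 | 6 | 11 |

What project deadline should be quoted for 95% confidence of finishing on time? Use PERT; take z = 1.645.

te_A = (1 + 4·2 + 3)/6 = 12/6 = 2; σ²_A = ((3−1)/6)² = 0.111
te_B = (1 + 4·3 + 11)/6 = 24/6 = 4; σ²_B = ((11−1)/6)² = 2.778
te_C = (3 + 4·6 + 21)/6 = 48/6 = 8; σ²_C = ((21−3)/6)² = 9.000
te_D = (1 + 4·3 + 17)/6 = 30/6 = 5; σ²_D = ((17−1)/6)² = 7.111
te_E = (1 + 4·3 + 5)/6 = 18/6 = 3; σ²_E = ((5−1)/6)² = 0.444
te_F = (7 + 4·11 + 15)/6 = 66/6 = 11; σ²_F = ((15−7)/6)² = 1.778
te_G = (12 + 4·13 + 14)/6 = 78/6 = 13; σ²_G = ((14−12)/6)² = 0.111
te_H = (11 + 4·14 + 23)/6 = 90/6 = 15; σ²_H = ((23−11)/6)² = 4.000
te_I = (7 + 4·12 + 29)/6 = 84/6 = 14; σ²_I = ((29−7)/6)² = 13.444
te_J = (1 + 4·6 + 11)/6 = 36/6 = 6; σ²_J = ((11−1)/6)² = 2.778

Forward pass:
ES_A = 0; EF_A = 2
ES_B = 0; EF_B = 4
ES_C = 0; EF_C = 8
ES_D = 2; EF_D = 2+5 = 7
ES_E = 8; EF_E = 8+3 = 11
ES_F = 4; EF_F = 4+11 = 15
ES_G = 4; EF_G = 4+13 = 17
ES_H = max(EF_D=7, EF_G=17) = 17; EF_H = 17+15 = 32
ES_I = max(EF_B=4, EF_G=17) = 17; EF_I = 17+14 = 31
ES_J = max(EF_A=2, EF_D=7, EF_E=11, EF_F=15, EF_H=32, EF_I=31) = 32; EF_J = 32+6 = 38
Expected project duration μ = 38 weeks. Critical path: B → G → H → J.

Variance along critical path = 2.778 + 0.111 + 4.000 + 2.778 = 9.667; σ = 3.109 weeks.
D = μ + z·σ = 38 + 1.645·3.109 = 43.1 weeks

43.1 weeks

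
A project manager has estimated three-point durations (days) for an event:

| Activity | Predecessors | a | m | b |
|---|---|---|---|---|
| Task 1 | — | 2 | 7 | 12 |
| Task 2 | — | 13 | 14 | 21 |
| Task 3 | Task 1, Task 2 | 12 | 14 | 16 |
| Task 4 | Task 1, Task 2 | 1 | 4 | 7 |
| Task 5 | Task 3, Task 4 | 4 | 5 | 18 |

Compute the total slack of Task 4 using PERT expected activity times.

te_Task 1 = (2 + 4·7 + 12)/6 = 42/6 = 7
te_Task 2 = (13 + 4·14 + 21)/6 = 90/6 = 15
te_Task 3 = (12 + 4·14 + 16)/6 = 84/6 = 14
te_Task 4 = (1 + 4·4 + 7)/6 = 24/6 = 4
te_Task 5 = (4 + 4·5 + 18)/6 = 42/6 = 7

Forward pass:
ES_Task 1 = 0; EF_Task 1 = 7
ES_Task 2 = 0; EF_Task 2 = 15
ES_Task 3 = max(EF_Task 1=7, EF_Task 2=15) = 15; EF_Task 3 = 15+14 = 29
ES_Task 4 = max(EF_Task 1=7, EF_Task 2=15) = 15; EF_Task 4 = 15+4 = 19
ES_Task 5 = max(EF_Task 3=29, EF_Task 4=19) = 29; EF_Task 5 = 29+7 = 36
Expected project duration μ = 36 days. Critical path: Task 2 → Task 3 → Task 5.

Backward pass:
LF_Task 5 = 36; LS_Task 5 = 36−7 = 29
LF_Task 4 = LS_Task 5 = 29; LS_Task 4 = 29−4 = 25
LF_Task 3 = LS_Task 5 = 29; LS_Task 3 = 29−14 = 15
LF_Task 2 = min(LS_Task 3=15, LS_Task 4=25) = 15; LS_Task 2 = 15−15 = 0
LF_Task 1 = min(LS_Task 3=15, LS_Task 4=25) = 15; LS_Task 1 = 15−7 = 8
Slack_Task 4 = LS_Task 4 − ES_Task 4 = 25 − 15 = 10

10 days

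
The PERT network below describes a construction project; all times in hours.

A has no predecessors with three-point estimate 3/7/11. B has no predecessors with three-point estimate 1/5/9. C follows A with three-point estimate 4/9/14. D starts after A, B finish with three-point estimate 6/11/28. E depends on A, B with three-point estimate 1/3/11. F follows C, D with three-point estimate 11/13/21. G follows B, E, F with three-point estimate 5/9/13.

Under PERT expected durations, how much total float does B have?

2 hours

te_A = (3 + 4·7 + 11)/6 = 42/6 = 7
te_B = (1 + 4·5 + 9)/6 = 30/6 = 5
te_C = (4 + 4·9 + 14)/6 = 54/6 = 9
te_D = (6 + 4·11 + 28)/6 = 78/6 = 13
te_E = (1 + 4·3 + 11)/6 = 24/6 = 4
te_F = (11 + 4·13 + 21)/6 = 84/6 = 14
te_G = (5 + 4·9 + 13)/6 = 54/6 = 9

Forward pass:
ES_A = 0; EF_A = 7
ES_B = 0; EF_B = 5
ES_C = 7; EF_C = 7+9 = 16
ES_D = max(EF_A=7, EF_B=5) = 7; EF_D = 7+13 = 20
ES_E = max(EF_A=7, EF_B=5) = 7; EF_E = 7+4 = 11
ES_F = max(EF_C=16, EF_D=20) = 20; EF_F = 20+14 = 34
ES_G = max(EF_B=5, EF_E=11, EF_F=34) = 34; EF_G = 34+9 = 43
Expected project duration μ = 43 hours. Critical path: A → D → F → G.

Backward pass:
LF_G = 43; LS_G = 43−9 = 34
LF_F = LS_G = 34; LS_F = 34−14 = 20
LF_E = LS_G = 34; LS_E = 34−4 = 30
LF_D = LS_F = 20; LS_D = 20−13 = 7
LF_C = LS_F = 20; LS_C = 20−9 = 11
LF_B = min(LS_D=7, LS_E=30, LS_G=34) = 7; LS_B = 7−5 = 2
LF_A = min(LS_C=11, LS_D=7, LS_E=30) = 7; LS_A = 7−7 = 0
Slack_B = LS_B − ES_B = 2 − 0 = 2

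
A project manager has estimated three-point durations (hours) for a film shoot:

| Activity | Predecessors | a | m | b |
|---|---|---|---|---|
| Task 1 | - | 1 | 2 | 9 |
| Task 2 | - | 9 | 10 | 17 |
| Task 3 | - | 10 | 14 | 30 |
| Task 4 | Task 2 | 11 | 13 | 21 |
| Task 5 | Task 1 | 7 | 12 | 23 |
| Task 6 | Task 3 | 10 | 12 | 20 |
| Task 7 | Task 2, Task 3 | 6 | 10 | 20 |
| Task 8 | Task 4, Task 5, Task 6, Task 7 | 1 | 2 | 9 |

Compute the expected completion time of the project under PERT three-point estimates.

te_Task 1 = (1 + 4·2 + 9)/6 = 18/6 = 3
te_Task 2 = (9 + 4·10 + 17)/6 = 66/6 = 11
te_Task 3 = (10 + 4·14 + 30)/6 = 96/6 = 16
te_Task 4 = (11 + 4·13 + 21)/6 = 84/6 = 14
te_Task 5 = (7 + 4·12 + 23)/6 = 78/6 = 13
te_Task 6 = (10 + 4·12 + 20)/6 = 78/6 = 13
te_Task 7 = (6 + 4·10 + 20)/6 = 66/6 = 11
te_Task 8 = (1 + 4·2 + 9)/6 = 18/6 = 3

Forward pass:
ES_Task 1 = 0; EF_Task 1 = 3
ES_Task 2 = 0; EF_Task 2 = 11
ES_Task 3 = 0; EF_Task 3 = 16
ES_Task 4 = 11; EF_Task 4 = 11+14 = 25
ES_Task 5 = 3; EF_Task 5 = 3+13 = 16
ES_Task 6 = 16; EF_Task 6 = 16+13 = 29
ES_Task 7 = max(EF_Task 2=11, EF_Task 3=16) = 16; EF_Task 7 = 16+11 = 27
ES_Task 8 = max(EF_Task 4=25, EF_Task 5=16, EF_Task 6=29, EF_Task 7=27) = 29; EF_Task 8 = 29+3 = 32
Expected project duration μ = 32 hours. Critical path: Task 3 → Task 6 → Task 8.

32 hours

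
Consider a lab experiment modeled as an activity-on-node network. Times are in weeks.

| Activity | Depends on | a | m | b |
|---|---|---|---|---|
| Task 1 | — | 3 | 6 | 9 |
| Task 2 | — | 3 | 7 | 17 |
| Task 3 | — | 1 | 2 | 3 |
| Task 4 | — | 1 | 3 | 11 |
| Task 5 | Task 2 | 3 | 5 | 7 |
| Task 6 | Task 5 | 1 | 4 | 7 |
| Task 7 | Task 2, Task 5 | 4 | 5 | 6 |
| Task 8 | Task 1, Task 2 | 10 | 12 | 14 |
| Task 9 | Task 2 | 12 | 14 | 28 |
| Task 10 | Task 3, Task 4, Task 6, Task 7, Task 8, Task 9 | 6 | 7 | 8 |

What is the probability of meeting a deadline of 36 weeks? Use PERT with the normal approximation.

0.920

te_Task 1 = (3 + 4·6 + 9)/6 = 36/6 = 6; σ²_Task 1 = ((9−3)/6)² = 1.000
te_Task 2 = (3 + 4·7 + 17)/6 = 48/6 = 8; σ²_Task 2 = ((17−3)/6)² = 5.444
te_Task 3 = (1 + 4·2 + 3)/6 = 12/6 = 2; σ²_Task 3 = ((3−1)/6)² = 0.111
te_Task 4 = (1 + 4·3 + 11)/6 = 24/6 = 4; σ²_Task 4 = ((11−1)/6)² = 2.778
te_Task 5 = (3 + 4·5 + 7)/6 = 30/6 = 5; σ²_Task 5 = ((7−3)/6)² = 0.444
te_Task 6 = (1 + 4·4 + 7)/6 = 24/6 = 4; σ²_Task 6 = ((7−1)/6)² = 1.000
te_Task 7 = (4 + 4·5 + 6)/6 = 30/6 = 5; σ²_Task 7 = ((6−4)/6)² = 0.111
te_Task 8 = (10 + 4·12 + 14)/6 = 72/6 = 12; σ²_Task 8 = ((14−10)/6)² = 0.444
te_Task 9 = (12 + 4·14 + 28)/6 = 96/6 = 16; σ²_Task 9 = ((28−12)/6)² = 7.111
te_Task 10 = (6 + 4·7 + 8)/6 = 42/6 = 7; σ²_Task 10 = ((8−6)/6)² = 0.111

Forward pass:
ES_Task 1 = 0; EF_Task 1 = 6
ES_Task 2 = 0; EF_Task 2 = 8
ES_Task 3 = 0; EF_Task 3 = 2
ES_Task 4 = 0; EF_Task 4 = 4
ES_Task 5 = 8; EF_Task 5 = 8+5 = 13
ES_Task 6 = 13; EF_Task 6 = 13+4 = 17
ES_Task 7 = max(EF_Task 2=8, EF_Task 5=13) = 13; EF_Task 7 = 13+5 = 18
ES_Task 8 = max(EF_Task 1=6, EF_Task 2=8) = 8; EF_Task 8 = 8+12 = 20
ES_Task 9 = 8; EF_Task 9 = 8+16 = 24
ES_Task 10 = max(EF_Task 3=2, EF_Task 4=4, EF_Task 6=17, EF_Task 7=18, EF_Task 8=20, EF_Task 9=24) = 24; EF_Task 10 = 24+7 = 31
Expected project duration μ = 31 weeks. Critical path: Task 2 → Task 9 → Task 10.

Variance along critical path = 5.444 + 7.111 + 0.111 = 12.667; σ = √12.667 = 3.559 weeks.
Z = (36 − 31) / 3.559 = 1.405
P(T ≤ 36) = Φ(1.405) ≈ 0.920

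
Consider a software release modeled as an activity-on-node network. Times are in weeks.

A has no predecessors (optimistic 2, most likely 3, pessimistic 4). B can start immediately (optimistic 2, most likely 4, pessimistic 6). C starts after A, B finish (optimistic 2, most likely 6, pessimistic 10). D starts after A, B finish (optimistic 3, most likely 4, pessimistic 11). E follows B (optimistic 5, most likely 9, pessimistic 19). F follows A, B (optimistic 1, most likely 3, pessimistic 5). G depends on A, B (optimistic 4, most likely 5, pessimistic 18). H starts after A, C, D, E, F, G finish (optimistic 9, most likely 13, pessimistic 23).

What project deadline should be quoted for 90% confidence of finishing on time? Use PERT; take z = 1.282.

32.3 weeks

te_A = (2 + 4·3 + 4)/6 = 18/6 = 3; σ²_A = ((4−2)/6)² = 0.111
te_B = (2 + 4·4 + 6)/6 = 24/6 = 4; σ²_B = ((6−2)/6)² = 0.444
te_C = (2 + 4·6 + 10)/6 = 36/6 = 6; σ²_C = ((10−2)/6)² = 1.778
te_D = (3 + 4·4 + 11)/6 = 30/6 = 5; σ²_D = ((11−3)/6)² = 1.778
te_E = (5 + 4·9 + 19)/6 = 60/6 = 10; σ²_E = ((19−5)/6)² = 5.444
te_F = (1 + 4·3 + 5)/6 = 18/6 = 3; σ²_F = ((5−1)/6)² = 0.444
te_G = (4 + 4·5 + 18)/6 = 42/6 = 7; σ²_G = ((18−4)/6)² = 5.444
te_H = (9 + 4·13 + 23)/6 = 84/6 = 14; σ²_H = ((23−9)/6)² = 5.444

Forward pass:
ES_A = 0; EF_A = 3
ES_B = 0; EF_B = 4
ES_C = max(EF_A=3, EF_B=4) = 4; EF_C = 4+6 = 10
ES_D = max(EF_A=3, EF_B=4) = 4; EF_D = 4+5 = 9
ES_E = 4; EF_E = 4+10 = 14
ES_F = max(EF_A=3, EF_B=4) = 4; EF_F = 4+3 = 7
ES_G = max(EF_A=3, EF_B=4) = 4; EF_G = 4+7 = 11
ES_H = max(EF_A=3, EF_C=10, EF_D=9, EF_E=14, EF_F=7, EF_G=11) = 14; EF_H = 14+14 = 28
Expected project duration μ = 28 weeks. Critical path: B → E → H.

Variance along critical path = 0.444 + 5.444 + 5.444 = 11.333; σ = 3.367 weeks.
D = μ + z·σ = 28 + 1.282·3.367 = 32.3 weeks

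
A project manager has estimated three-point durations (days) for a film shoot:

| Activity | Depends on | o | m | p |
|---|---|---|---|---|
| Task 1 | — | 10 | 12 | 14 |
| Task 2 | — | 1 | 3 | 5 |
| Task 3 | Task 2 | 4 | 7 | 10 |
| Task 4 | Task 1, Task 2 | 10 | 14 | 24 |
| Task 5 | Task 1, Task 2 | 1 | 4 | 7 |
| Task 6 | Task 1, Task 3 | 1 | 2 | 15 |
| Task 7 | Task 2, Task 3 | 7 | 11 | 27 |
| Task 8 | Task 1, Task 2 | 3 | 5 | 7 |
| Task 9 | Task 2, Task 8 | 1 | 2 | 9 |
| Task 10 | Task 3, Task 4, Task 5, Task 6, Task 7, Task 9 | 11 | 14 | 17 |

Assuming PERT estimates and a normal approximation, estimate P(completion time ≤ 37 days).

0.064

te_Task 1 = (10 + 4·12 + 14)/6 = 72/6 = 12; σ²_Task 1 = ((14−10)/6)² = 0.444
te_Task 2 = (1 + 4·3 + 5)/6 = 18/6 = 3; σ²_Task 2 = ((5−1)/6)² = 0.444
te_Task 3 = (4 + 4·7 + 10)/6 = 42/6 = 7; σ²_Task 3 = ((10−4)/6)² = 1.000
te_Task 4 = (10 + 4·14 + 24)/6 = 90/6 = 15; σ²_Task 4 = ((24−10)/6)² = 5.444
te_Task 5 = (1 + 4·4 + 7)/6 = 24/6 = 4; σ²_Task 5 = ((7−1)/6)² = 1.000
te_Task 6 = (1 + 4·2 + 15)/6 = 24/6 = 4; σ²_Task 6 = ((15−1)/6)² = 5.444
te_Task 7 = (7 + 4·11 + 27)/6 = 78/6 = 13; σ²_Task 7 = ((27−7)/6)² = 11.111
te_Task 8 = (3 + 4·5 + 7)/6 = 30/6 = 5; σ²_Task 8 = ((7−3)/6)² = 0.444
te_Task 9 = (1 + 4·2 + 9)/6 = 18/6 = 3; σ²_Task 9 = ((9−1)/6)² = 1.778
te_Task 10 = (11 + 4·14 + 17)/6 = 84/6 = 14; σ²_Task 10 = ((17−11)/6)² = 1.000

Forward pass:
ES_Task 1 = 0; EF_Task 1 = 12
ES_Task 2 = 0; EF_Task 2 = 3
ES_Task 3 = 3; EF_Task 3 = 3+7 = 10
ES_Task 4 = max(EF_Task 1=12, EF_Task 2=3) = 12; EF_Task 4 = 12+15 = 27
ES_Task 5 = max(EF_Task 1=12, EF_Task 2=3) = 12; EF_Task 5 = 12+4 = 16
ES_Task 6 = max(EF_Task 1=12, EF_Task 3=10) = 12; EF_Task 6 = 12+4 = 16
ES_Task 7 = max(EF_Task 2=3, EF_Task 3=10) = 10; EF_Task 7 = 10+13 = 23
ES_Task 8 = max(EF_Task 1=12, EF_Task 2=3) = 12; EF_Task 8 = 12+5 = 17
ES_Task 9 = max(EF_Task 2=3, EF_Task 8=17) = 17; EF_Task 9 = 17+3 = 20
ES_Task 10 = max(EF_Task 3=10, EF_Task 4=27, EF_Task 5=16, EF_Task 6=16, EF_Task 7=23, EF_Task 9=20) = 27; EF_Task 10 = 27+14 = 41
Expected project duration μ = 41 days. Critical path: Task 1 → Task 4 → Task 10.

Variance along critical path = 0.444 + 5.444 + 1.000 = 6.889; σ = √6.889 = 2.625 days.
Z = (37 − 41) / 2.625 = -1.524
P(T ≤ 37) = Φ(-1.524) ≈ 0.064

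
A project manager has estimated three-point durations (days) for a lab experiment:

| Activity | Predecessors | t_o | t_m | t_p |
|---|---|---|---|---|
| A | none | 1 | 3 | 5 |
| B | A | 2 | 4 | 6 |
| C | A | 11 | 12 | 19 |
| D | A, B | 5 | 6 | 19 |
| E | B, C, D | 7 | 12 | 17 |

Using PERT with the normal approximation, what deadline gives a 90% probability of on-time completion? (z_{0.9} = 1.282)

30.9 days

te_A = (1 + 4·3 + 5)/6 = 18/6 = 3; σ²_A = ((5−1)/6)² = 0.444
te_B = (2 + 4·4 + 6)/6 = 24/6 = 4; σ²_B = ((6−2)/6)² = 0.444
te_C = (11 + 4·12 + 19)/6 = 78/6 = 13; σ²_C = ((19−11)/6)² = 1.778
te_D = (5 + 4·6 + 19)/6 = 48/6 = 8; σ²_D = ((19−5)/6)² = 5.444
te_E = (7 + 4·12 + 17)/6 = 72/6 = 12; σ²_E = ((17−7)/6)² = 2.778

Forward pass:
ES_A = 0; EF_A = 3
ES_B = 3; EF_B = 3+4 = 7
ES_C = 3; EF_C = 3+13 = 16
ES_D = max(EF_A=3, EF_B=7) = 7; EF_D = 7+8 = 15
ES_E = max(EF_B=7, EF_C=16, EF_D=15) = 16; EF_E = 16+12 = 28
Expected project duration μ = 28 days. Critical path: A → C → E.

Variance along critical path = 0.444 + 1.778 + 2.778 = 5.000; σ = 2.236 days.
D = μ + z·σ = 28 + 1.282·2.236 = 30.9 days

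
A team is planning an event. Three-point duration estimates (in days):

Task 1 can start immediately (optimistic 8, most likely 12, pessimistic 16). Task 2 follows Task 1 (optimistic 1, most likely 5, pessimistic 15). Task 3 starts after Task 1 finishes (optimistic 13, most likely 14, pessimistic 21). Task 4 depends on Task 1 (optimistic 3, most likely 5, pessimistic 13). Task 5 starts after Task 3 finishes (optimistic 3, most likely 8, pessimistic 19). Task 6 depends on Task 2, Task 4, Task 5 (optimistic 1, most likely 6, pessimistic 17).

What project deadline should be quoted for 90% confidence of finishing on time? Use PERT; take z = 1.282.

48.4 days

te_Task 1 = (8 + 4·12 + 16)/6 = 72/6 = 12; σ²_Task 1 = ((16−8)/6)² = 1.778
te_Task 2 = (1 + 4·5 + 15)/6 = 36/6 = 6; σ²_Task 2 = ((15−1)/6)² = 5.444
te_Task 3 = (13 + 4·14 + 21)/6 = 90/6 = 15; σ²_Task 3 = ((21−13)/6)² = 1.778
te_Task 4 = (3 + 4·5 + 13)/6 = 36/6 = 6; σ²_Task 4 = ((13−3)/6)² = 2.778
te_Task 5 = (3 + 4·8 + 19)/6 = 54/6 = 9; σ²_Task 5 = ((19−3)/6)² = 7.111
te_Task 6 = (1 + 4·6 + 17)/6 = 42/6 = 7; σ²_Task 6 = ((17−1)/6)² = 7.111

Forward pass:
ES_Task 1 = 0; EF_Task 1 = 12
ES_Task 2 = 12; EF_Task 2 = 12+6 = 18
ES_Task 3 = 12; EF_Task 3 = 12+15 = 27
ES_Task 4 = 12; EF_Task 4 = 12+6 = 18
ES_Task 5 = 27; EF_Task 5 = 27+9 = 36
ES_Task 6 = max(EF_Task 2=18, EF_Task 4=18, EF_Task 5=36) = 36; EF_Task 6 = 36+7 = 43
Expected project duration μ = 43 days. Critical path: Task 1 → Task 3 → Task 5 → Task 6.

Variance along critical path = 1.778 + 1.778 + 7.111 + 7.111 = 17.778; σ = 4.216 days.
D = μ + z·σ = 43 + 1.282·4.216 = 48.4 days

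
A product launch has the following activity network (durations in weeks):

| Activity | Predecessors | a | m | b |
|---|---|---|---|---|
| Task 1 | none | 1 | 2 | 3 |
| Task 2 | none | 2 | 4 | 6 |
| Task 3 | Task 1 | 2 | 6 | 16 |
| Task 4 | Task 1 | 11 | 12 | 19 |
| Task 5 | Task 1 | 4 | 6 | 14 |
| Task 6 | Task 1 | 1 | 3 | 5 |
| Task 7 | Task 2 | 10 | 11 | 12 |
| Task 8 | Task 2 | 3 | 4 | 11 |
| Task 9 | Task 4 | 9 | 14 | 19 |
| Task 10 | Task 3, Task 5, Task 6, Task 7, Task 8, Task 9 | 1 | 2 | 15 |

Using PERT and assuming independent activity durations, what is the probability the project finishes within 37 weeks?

te_Task 1 = (1 + 4·2 + 3)/6 = 12/6 = 2; σ²_Task 1 = ((3−1)/6)² = 0.111
te_Task 2 = (2 + 4·4 + 6)/6 = 24/6 = 4; σ²_Task 2 = ((6−2)/6)² = 0.444
te_Task 3 = (2 + 4·6 + 16)/6 = 42/6 = 7; σ²_Task 3 = ((16−2)/6)² = 5.444
te_Task 4 = (11 + 4·12 + 19)/6 = 78/6 = 13; σ²_Task 4 = ((19−11)/6)² = 1.778
te_Task 5 = (4 + 4·6 + 14)/6 = 42/6 = 7; σ²_Task 5 = ((14−4)/6)² = 2.778
te_Task 6 = (1 + 4·3 + 5)/6 = 18/6 = 3; σ²_Task 6 = ((5−1)/6)² = 0.444
te_Task 7 = (10 + 4·11 + 12)/6 = 66/6 = 11; σ²_Task 7 = ((12−10)/6)² = 0.111
te_Task 8 = (3 + 4·4 + 11)/6 = 30/6 = 5; σ²_Task 8 = ((11−3)/6)² = 1.778
te_Task 9 = (9 + 4·14 + 19)/6 = 84/6 = 14; σ²_Task 9 = ((19−9)/6)² = 2.778
te_Task 10 = (1 + 4·2 + 15)/6 = 24/6 = 4; σ²_Task 10 = ((15−1)/6)² = 5.444

Forward pass:
ES_Task 1 = 0; EF_Task 1 = 2
ES_Task 2 = 0; EF_Task 2 = 4
ES_Task 3 = 2; EF_Task 3 = 2+7 = 9
ES_Task 4 = 2; EF_Task 4 = 2+13 = 15
ES_Task 5 = 2; EF_Task 5 = 2+7 = 9
ES_Task 6 = 2; EF_Task 6 = 2+3 = 5
ES_Task 7 = 4; EF_Task 7 = 4+11 = 15
ES_Task 8 = 4; EF_Task 8 = 4+5 = 9
ES_Task 9 = 15; EF_Task 9 = 15+14 = 29
ES_Task 10 = max(EF_Task 3=9, EF_Task 5=9, EF_Task 6=5, EF_Task 7=15, EF_Task 8=9, EF_Task 9=29) = 29; EF_Task 10 = 29+4 = 33
Expected project duration μ = 33 weeks. Critical path: Task 1 → Task 4 → Task 9 → Task 10.

Variance along critical path = 0.111 + 1.778 + 2.778 + 5.444 = 10.111; σ = √10.111 = 3.180 weeks.
Z = (37 − 33) / 3.180 = 1.258
P(T ≤ 37) = Φ(1.258) ≈ 0.896

0.896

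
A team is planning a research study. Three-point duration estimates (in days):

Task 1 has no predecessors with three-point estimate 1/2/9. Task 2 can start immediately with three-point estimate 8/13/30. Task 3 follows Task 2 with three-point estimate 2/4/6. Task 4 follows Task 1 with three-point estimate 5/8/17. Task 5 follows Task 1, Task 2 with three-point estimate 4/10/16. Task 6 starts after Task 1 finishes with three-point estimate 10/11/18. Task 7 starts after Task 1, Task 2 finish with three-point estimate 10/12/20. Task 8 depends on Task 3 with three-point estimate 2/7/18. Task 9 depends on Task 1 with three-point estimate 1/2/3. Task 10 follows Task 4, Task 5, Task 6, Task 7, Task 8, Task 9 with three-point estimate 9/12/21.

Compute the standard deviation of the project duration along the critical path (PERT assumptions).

te_Task 1 = (1 + 4·2 + 9)/6 = 18/6 = 3; σ²_Task 1 = ((9−1)/6)² = 1.778
te_Task 2 = (8 + 4·13 + 30)/6 = 90/6 = 15; σ²_Task 2 = ((30−8)/6)² = 13.444
te_Task 3 = (2 + 4·4 + 6)/6 = 24/6 = 4; σ²_Task 3 = ((6−2)/6)² = 0.444
te_Task 4 = (5 + 4·8 + 17)/6 = 54/6 = 9; σ²_Task 4 = ((17−5)/6)² = 4.000
te_Task 5 = (4 + 4·10 + 16)/6 = 60/6 = 10; σ²_Task 5 = ((16−4)/6)² = 4.000
te_Task 6 = (10 + 4·11 + 18)/6 = 72/6 = 12; σ²_Task 6 = ((18−10)/6)² = 1.778
te_Task 7 = (10 + 4·12 + 20)/6 = 78/6 = 13; σ²_Task 7 = ((20−10)/6)² = 2.778
te_Task 8 = (2 + 4·7 + 18)/6 = 48/6 = 8; σ²_Task 8 = ((18−2)/6)² = 7.111
te_Task 9 = (1 + 4·2 + 3)/6 = 12/6 = 2; σ²_Task 9 = ((3−1)/6)² = 0.111
te_Task 10 = (9 + 4·12 + 21)/6 = 78/6 = 13; σ²_Task 10 = ((21−9)/6)² = 4.000

Forward pass:
ES_Task 1 = 0; EF_Task 1 = 3
ES_Task 2 = 0; EF_Task 2 = 15
ES_Task 3 = 15; EF_Task 3 = 15+4 = 19
ES_Task 4 = 3; EF_Task 4 = 3+9 = 12
ES_Task 5 = max(EF_Task 1=3, EF_Task 2=15) = 15; EF_Task 5 = 15+10 = 25
ES_Task 6 = 3; EF_Task 6 = 3+12 = 15
ES_Task 7 = max(EF_Task 1=3, EF_Task 2=15) = 15; EF_Task 7 = 15+13 = 28
ES_Task 8 = 19; EF_Task 8 = 19+8 = 27
ES_Task 9 = 3; EF_Task 9 = 3+2 = 5
ES_Task 10 = max(EF_Task 4=12, EF_Task 5=25, EF_Task 6=15, EF_Task 7=28, EF_Task 8=27, EF_Task 9=5) = 28; EF_Task 10 = 28+13 = 41
Expected project duration μ = 41 days. Critical path: Task 2 → Task 7 → Task 10.

Variance along critical path = 13.444 + 2.778 + 4.000 = 20.222
σ = √20.222 = 4.497 days

4.50 days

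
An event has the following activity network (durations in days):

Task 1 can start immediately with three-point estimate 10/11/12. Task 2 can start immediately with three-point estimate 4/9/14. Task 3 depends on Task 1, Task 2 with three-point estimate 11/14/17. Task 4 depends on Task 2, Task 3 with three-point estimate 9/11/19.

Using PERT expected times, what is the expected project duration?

37 days

te_Task 1 = (10 + 4·11 + 12)/6 = 66/6 = 11
te_Task 2 = (4 + 4·9 + 14)/6 = 54/6 = 9
te_Task 3 = (11 + 4·14 + 17)/6 = 84/6 = 14
te_Task 4 = (9 + 4·11 + 19)/6 = 72/6 = 12

Forward pass:
ES_Task 1 = 0; EF_Task 1 = 11
ES_Task 2 = 0; EF_Task 2 = 9
ES_Task 3 = max(EF_Task 1=11, EF_Task 2=9) = 11; EF_Task 3 = 11+14 = 25
ES_Task 4 = max(EF_Task 2=9, EF_Task 3=25) = 25; EF_Task 4 = 25+12 = 37
Expected project duration μ = 37 days. Critical path: Task 1 → Task 3 → Task 4.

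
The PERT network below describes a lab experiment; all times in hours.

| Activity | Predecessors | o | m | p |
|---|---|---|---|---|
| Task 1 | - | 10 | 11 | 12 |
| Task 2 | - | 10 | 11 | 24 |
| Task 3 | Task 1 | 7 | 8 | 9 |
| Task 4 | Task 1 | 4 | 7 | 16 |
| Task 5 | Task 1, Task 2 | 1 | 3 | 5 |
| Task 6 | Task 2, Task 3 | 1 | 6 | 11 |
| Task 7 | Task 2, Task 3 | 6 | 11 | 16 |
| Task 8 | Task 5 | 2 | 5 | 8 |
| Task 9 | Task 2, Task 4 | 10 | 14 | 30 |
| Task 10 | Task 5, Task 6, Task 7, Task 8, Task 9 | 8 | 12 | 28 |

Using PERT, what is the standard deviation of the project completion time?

5.13 hours

te_Task 1 = (10 + 4·11 + 12)/6 = 66/6 = 11; σ²_Task 1 = ((12−10)/6)² = 0.111
te_Task 2 = (10 + 4·11 + 24)/6 = 78/6 = 13; σ²_Task 2 = ((24−10)/6)² = 5.444
te_Task 3 = (7 + 4·8 + 9)/6 = 48/6 = 8; σ²_Task 3 = ((9−7)/6)² = 0.111
te_Task 4 = (4 + 4·7 + 16)/6 = 48/6 = 8; σ²_Task 4 = ((16−4)/6)² = 4.000
te_Task 5 = (1 + 4·3 + 5)/6 = 18/6 = 3; σ²_Task 5 = ((5−1)/6)² = 0.444
te_Task 6 = (1 + 4·6 + 11)/6 = 36/6 = 6; σ²_Task 6 = ((11−1)/6)² = 2.778
te_Task 7 = (6 + 4·11 + 16)/6 = 66/6 = 11; σ²_Task 7 = ((16−6)/6)² = 2.778
te_Task 8 = (2 + 4·5 + 8)/6 = 30/6 = 5; σ²_Task 8 = ((8−2)/6)² = 1.000
te_Task 9 = (10 + 4·14 + 30)/6 = 96/6 = 16; σ²_Task 9 = ((30−10)/6)² = 11.111
te_Task 10 = (8 + 4·12 + 28)/6 = 84/6 = 14; σ²_Task 10 = ((28−8)/6)² = 11.111

Forward pass:
ES_Task 1 = 0; EF_Task 1 = 11
ES_Task 2 = 0; EF_Task 2 = 13
ES_Task 3 = 11; EF_Task 3 = 11+8 = 19
ES_Task 4 = 11; EF_Task 4 = 11+8 = 19
ES_Task 5 = max(EF_Task 1=11, EF_Task 2=13) = 13; EF_Task 5 = 13+3 = 16
ES_Task 6 = max(EF_Task 2=13, EF_Task 3=19) = 19; EF_Task 6 = 19+6 = 25
ES_Task 7 = max(EF_Task 2=13, EF_Task 3=19) = 19; EF_Task 7 = 19+11 = 30
ES_Task 8 = 16; EF_Task 8 = 16+5 = 21
ES_Task 9 = max(EF_Task 2=13, EF_Task 4=19) = 19; EF_Task 9 = 19+16 = 35
ES_Task 10 = max(EF_Task 5=16, EF_Task 6=25, EF_Task 7=30, EF_Task 8=21, EF_Task 9=35) = 35; EF_Task 10 = 35+14 = 49
Expected project duration μ = 49 hours. Critical path: Task 1 → Task 4 → Task 9 → Task 10.

Variance along critical path = 0.111 + 4.000 + 11.111 + 11.111 = 26.333
σ = √26.333 = 5.132 hours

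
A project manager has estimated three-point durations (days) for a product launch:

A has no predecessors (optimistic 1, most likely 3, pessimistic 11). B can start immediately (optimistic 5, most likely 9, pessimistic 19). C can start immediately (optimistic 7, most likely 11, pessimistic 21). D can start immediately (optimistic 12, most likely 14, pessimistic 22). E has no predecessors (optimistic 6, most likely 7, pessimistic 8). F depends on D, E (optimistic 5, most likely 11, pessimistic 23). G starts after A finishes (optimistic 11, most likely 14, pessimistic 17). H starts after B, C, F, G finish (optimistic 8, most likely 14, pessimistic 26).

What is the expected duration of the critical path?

te_A = (1 + 4·3 + 11)/6 = 24/6 = 4
te_B = (5 + 4·9 + 19)/6 = 60/6 = 10
te_C = (7 + 4·11 + 21)/6 = 72/6 = 12
te_D = (12 + 4·14 + 22)/6 = 90/6 = 15
te_E = (6 + 4·7 + 8)/6 = 42/6 = 7
te_F = (5 + 4·11 + 23)/6 = 72/6 = 12
te_G = (11 + 4·14 + 17)/6 = 84/6 = 14
te_H = (8 + 4·14 + 26)/6 = 90/6 = 15

Forward pass:
ES_A = 0; EF_A = 4
ES_B = 0; EF_B = 10
ES_C = 0; EF_C = 12
ES_D = 0; EF_D = 15
ES_E = 0; EF_E = 7
ES_F = max(EF_D=15, EF_E=7) = 15; EF_F = 15+12 = 27
ES_G = 4; EF_G = 4+14 = 18
ES_H = max(EF_B=10, EF_C=12, EF_F=27, EF_G=18) = 27; EF_H = 27+15 = 42
Expected project duration μ = 42 days. Critical path: D → F → H.

42 days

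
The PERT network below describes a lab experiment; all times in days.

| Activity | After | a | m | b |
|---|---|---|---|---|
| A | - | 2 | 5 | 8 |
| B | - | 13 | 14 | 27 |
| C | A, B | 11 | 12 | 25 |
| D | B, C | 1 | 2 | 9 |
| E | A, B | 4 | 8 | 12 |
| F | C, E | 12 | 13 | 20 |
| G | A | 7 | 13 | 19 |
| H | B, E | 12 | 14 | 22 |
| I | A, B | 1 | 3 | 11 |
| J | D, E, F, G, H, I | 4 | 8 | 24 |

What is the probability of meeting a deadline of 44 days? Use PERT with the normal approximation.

0.020

te_A = (2 + 4·5 + 8)/6 = 30/6 = 5; σ²_A = ((8−2)/6)² = 1.000
te_B = (13 + 4·14 + 27)/6 = 96/6 = 16; σ²_B = ((27−13)/6)² = 5.444
te_C = (11 + 4·12 + 25)/6 = 84/6 = 14; σ²_C = ((25−11)/6)² = 5.444
te_D = (1 + 4·2 + 9)/6 = 18/6 = 3; σ²_D = ((9−1)/6)² = 1.778
te_E = (4 + 4·8 + 12)/6 = 48/6 = 8; σ²_E = ((12−4)/6)² = 1.778
te_F = (12 + 4·13 + 20)/6 = 84/6 = 14; σ²_F = ((20−12)/6)² = 1.778
te_G = (7 + 4·13 + 19)/6 = 78/6 = 13; σ²_G = ((19−7)/6)² = 4.000
te_H = (12 + 4·14 + 22)/6 = 90/6 = 15; σ²_H = ((22−12)/6)² = 2.778
te_I = (1 + 4·3 + 11)/6 = 24/6 = 4; σ²_I = ((11−1)/6)² = 2.778
te_J = (4 + 4·8 + 24)/6 = 60/6 = 10; σ²_J = ((24−4)/6)² = 11.111

Forward pass:
ES_A = 0; EF_A = 5
ES_B = 0; EF_B = 16
ES_C = max(EF_A=5, EF_B=16) = 16; EF_C = 16+14 = 30
ES_D = max(EF_B=16, EF_C=30) = 30; EF_D = 30+3 = 33
ES_E = max(EF_A=5, EF_B=16) = 16; EF_E = 16+8 = 24
ES_F = max(EF_C=30, EF_E=24) = 30; EF_F = 30+14 = 44
ES_G = 5; EF_G = 5+13 = 18
ES_H = max(EF_B=16, EF_E=24) = 24; EF_H = 24+15 = 39
ES_I = max(EF_A=5, EF_B=16) = 16; EF_I = 16+4 = 20
ES_J = max(EF_D=33, EF_E=24, EF_F=44, EF_G=18, EF_H=39, EF_I=20) = 44; EF_J = 44+10 = 54
Expected project duration μ = 54 days. Critical path: B → C → F → J.

Variance along critical path = 5.444 + 5.444 + 1.778 + 11.111 = 23.778; σ = √23.778 = 4.876 days.
Z = (44 − 54) / 4.876 = -2.051
P(T ≤ 44) = Φ(-2.051) ≈ 0.020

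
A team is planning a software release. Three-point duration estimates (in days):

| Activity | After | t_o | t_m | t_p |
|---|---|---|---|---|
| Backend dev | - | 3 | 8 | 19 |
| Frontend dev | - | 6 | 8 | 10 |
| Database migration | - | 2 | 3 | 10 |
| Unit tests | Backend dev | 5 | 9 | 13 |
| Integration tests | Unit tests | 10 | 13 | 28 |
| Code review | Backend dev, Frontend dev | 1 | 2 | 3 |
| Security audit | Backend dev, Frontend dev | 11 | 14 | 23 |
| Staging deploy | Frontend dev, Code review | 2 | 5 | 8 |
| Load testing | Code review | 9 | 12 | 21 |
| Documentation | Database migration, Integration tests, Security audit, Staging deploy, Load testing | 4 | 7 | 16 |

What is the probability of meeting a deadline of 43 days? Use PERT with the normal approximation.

0.665

te_Backend dev = (3 + 4·8 + 19)/6 = 54/6 = 9; σ²_Backend dev = ((19−3)/6)² = 7.111
te_Frontend dev = (6 + 4·8 + 10)/6 = 48/6 = 8; σ²_Frontend dev = ((10−6)/6)² = 0.444
te_Database migration = (2 + 4·3 + 10)/6 = 24/6 = 4; σ²_Database migration = ((10−2)/6)² = 1.778
te_Unit tests = (5 + 4·9 + 13)/6 = 54/6 = 9; σ²_Unit tests = ((13−5)/6)² = 1.778
te_Integration tests = (10 + 4·13 + 28)/6 = 90/6 = 15; σ²_Integration tests = ((28−10)/6)² = 9.000
te_Code review = (1 + 4·2 + 3)/6 = 12/6 = 2; σ²_Code review = ((3−1)/6)² = 0.111
te_Security audit = (11 + 4·14 + 23)/6 = 90/6 = 15; σ²_Security audit = ((23−11)/6)² = 4.000
te_Staging deploy = (2 + 4·5 + 8)/6 = 30/6 = 5; σ²_Staging deploy = ((8−2)/6)² = 1.000
te_Load testing = (9 + 4·12 + 21)/6 = 78/6 = 13; σ²_Load testing = ((21−9)/6)² = 4.000
te_Documentation = (4 + 4·7 + 16)/6 = 48/6 = 8; σ²_Documentation = ((16−4)/6)² = 4.000

Forward pass:
ES_Backend dev = 0; EF_Backend dev = 9
ES_Frontend dev = 0; EF_Frontend dev = 8
ES_Database migration = 0; EF_Database migration = 4
ES_Unit tests = 9; EF_Unit tests = 9+9 = 18
ES_Integration tests = 18; EF_Integration tests = 18+15 = 33
ES_Code review = max(EF_Backend dev=9, EF_Frontend dev=8) = 9; EF_Code review = 9+2 = 11
ES_Security audit = max(EF_Backend dev=9, EF_Frontend dev=8) = 9; EF_Security audit = 9+15 = 24
ES_Staging deploy = max(EF_Frontend dev=8, EF_Code review=11) = 11; EF_Staging deploy = 11+5 = 16
ES_Load testing = 11; EF_Load testing = 11+13 = 24
ES_Documentation = max(EF_Database migration=4, EF_Integration tests=33, EF_Security audit=24, EF_Staging deploy=16, EF_Load testing=24) = 33; EF_Documentation = 33+8 = 41
Expected project duration μ = 41 days. Critical path: Backend dev → Unit tests → Integration tests → Documentation.

Variance along critical path = 7.111 + 1.778 + 9.000 + 4.000 = 21.889; σ = √21.889 = 4.679 days.
Z = (43 − 41) / 4.679 = 0.427
P(T ≤ 43) = Φ(0.427) ≈ 0.665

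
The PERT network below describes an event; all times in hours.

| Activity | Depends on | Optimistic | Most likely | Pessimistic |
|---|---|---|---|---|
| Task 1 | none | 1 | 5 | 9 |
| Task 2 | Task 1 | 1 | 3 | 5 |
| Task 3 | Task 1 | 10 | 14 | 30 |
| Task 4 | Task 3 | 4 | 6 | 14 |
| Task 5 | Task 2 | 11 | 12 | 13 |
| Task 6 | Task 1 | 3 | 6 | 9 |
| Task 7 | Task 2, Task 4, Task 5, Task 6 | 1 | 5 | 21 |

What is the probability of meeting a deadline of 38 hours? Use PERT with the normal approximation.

te_Task 1 = (1 + 4·5 + 9)/6 = 30/6 = 5; σ²_Task 1 = ((9−1)/6)² = 1.778
te_Task 2 = (1 + 4·3 + 5)/6 = 18/6 = 3; σ²_Task 2 = ((5−1)/6)² = 0.444
te_Task 3 = (10 + 4·14 + 30)/6 = 96/6 = 16; σ²_Task 3 = ((30−10)/6)² = 11.111
te_Task 4 = (4 + 4·6 + 14)/6 = 42/6 = 7; σ²_Task 4 = ((14−4)/6)² = 2.778
te_Task 5 = (11 + 4·12 + 13)/6 = 72/6 = 12; σ²_Task 5 = ((13−11)/6)² = 0.111
te_Task 6 = (3 + 4·6 + 9)/6 = 36/6 = 6; σ²_Task 6 = ((9−3)/6)² = 1.000
te_Task 7 = (1 + 4·5 + 21)/6 = 42/6 = 7; σ²_Task 7 = ((21−1)/6)² = 11.111

Forward pass:
ES_Task 1 = 0; EF_Task 1 = 5
ES_Task 2 = 5; EF_Task 2 = 5+3 = 8
ES_Task 3 = 5; EF_Task 3 = 5+16 = 21
ES_Task 4 = 21; EF_Task 4 = 21+7 = 28
ES_Task 5 = 8; EF_Task 5 = 8+12 = 20
ES_Task 6 = 5; EF_Task 6 = 5+6 = 11
ES_Task 7 = max(EF_Task 2=8, EF_Task 4=28, EF_Task 5=20, EF_Task 6=11) = 28; EF_Task 7 = 28+7 = 35
Expected project duration μ = 35 hours. Critical path: Task 1 → Task 3 → Task 4 → Task 7.

Variance along critical path = 1.778 + 11.111 + 2.778 + 11.111 = 26.778; σ = √26.778 = 5.175 hours.
Z = (38 − 35) / 5.175 = 0.580
P(T ≤ 38) = Φ(0.580) ≈ 0.719

0.719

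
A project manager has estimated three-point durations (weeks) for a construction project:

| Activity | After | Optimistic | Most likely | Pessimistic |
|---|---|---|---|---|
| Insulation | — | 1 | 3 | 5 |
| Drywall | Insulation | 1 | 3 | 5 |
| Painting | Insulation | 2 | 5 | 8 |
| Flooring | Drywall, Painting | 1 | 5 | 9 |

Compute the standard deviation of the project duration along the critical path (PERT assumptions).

te_Insulation = (1 + 4·3 + 5)/6 = 18/6 = 3; σ²_Insulation = ((5−1)/6)² = 0.444
te_Drywall = (1 + 4·3 + 5)/6 = 18/6 = 3; σ²_Drywall = ((5−1)/6)² = 0.444
te_Painting = (2 + 4·5 + 8)/6 = 30/6 = 5; σ²_Painting = ((8−2)/6)² = 1.000
te_Flooring = (1 + 4·5 + 9)/6 = 30/6 = 5; σ²_Flooring = ((9−1)/6)² = 1.778

Forward pass:
ES_Insulation = 0; EF_Insulation = 3
ES_Drywall = 3; EF_Drywall = 3+3 = 6
ES_Painting = 3; EF_Painting = 3+5 = 8
ES_Flooring = max(EF_Drywall=6, EF_Painting=8) = 8; EF_Flooring = 8+5 = 13
Expected project duration μ = 13 weeks. Critical path: Insulation → Painting → Flooring.

Variance along critical path = 0.444 + 1.000 + 1.778 = 3.222
σ = √3.222 = 1.795 weeks

1.80 weeks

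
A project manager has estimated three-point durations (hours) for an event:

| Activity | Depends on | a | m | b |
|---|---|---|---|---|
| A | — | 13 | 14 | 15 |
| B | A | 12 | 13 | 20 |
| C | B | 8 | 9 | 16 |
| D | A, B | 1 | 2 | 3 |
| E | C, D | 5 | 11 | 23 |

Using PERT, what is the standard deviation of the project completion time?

3.56 hours

te_A = (13 + 4·14 + 15)/6 = 84/6 = 14; σ²_A = ((15−13)/6)² = 0.111
te_B = (12 + 4·13 + 20)/6 = 84/6 = 14; σ²_B = ((20−12)/6)² = 1.778
te_C = (8 + 4·9 + 16)/6 = 60/6 = 10; σ²_C = ((16−8)/6)² = 1.778
te_D = (1 + 4·2 + 3)/6 = 12/6 = 2; σ²_D = ((3−1)/6)² = 0.111
te_E = (5 + 4·11 + 23)/6 = 72/6 = 12; σ²_E = ((23−5)/6)² = 9.000

Forward pass:
ES_A = 0; EF_A = 14
ES_B = 14; EF_B = 14+14 = 28
ES_C = 28; EF_C = 28+10 = 38
ES_D = max(EF_A=14, EF_B=28) = 28; EF_D = 28+2 = 30
ES_E = max(EF_C=38, EF_D=30) = 38; EF_E = 38+12 = 50
Expected project duration μ = 50 hours. Critical path: A → B → C → E.

Variance along critical path = 0.111 + 1.778 + 1.778 + 9.000 = 12.667
σ = √12.667 = 3.559 hours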